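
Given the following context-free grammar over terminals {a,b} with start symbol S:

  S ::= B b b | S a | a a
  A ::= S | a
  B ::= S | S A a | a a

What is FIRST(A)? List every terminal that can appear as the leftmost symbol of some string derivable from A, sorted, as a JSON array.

FIRST iteration:
iter 1:
  A via A→a: +{a}
  B via B→a a: +{a}
  S via S→B b b: +{a}
  FIRST(S)={a}  FIRST(A)={a}  FIRST(B)={a}
iter 2: (no change)
  FIRST(S)={a}  FIRST(A)={a}  FIRST(B)={a}

FIRST(A) = ["a"]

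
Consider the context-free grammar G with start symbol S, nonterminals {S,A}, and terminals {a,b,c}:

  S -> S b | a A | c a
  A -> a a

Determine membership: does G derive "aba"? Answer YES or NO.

Convert to CNF:
  S -> S T1 | T0 A | T2 T0
  A -> T0 T0
  T0 -> a
  T1 -> b
  T2 -> c

CYK fill:
  cell(0,0) a: {T0}  orig:{}
  cell(1,1) b: {T1}  orig:{}
  cell(2,2) a: {T0}  orig:{}
  cell(0,1) ab: ∅
  cell(1,2) ba: ∅
  cell(0,2) aba: ∅

S ∉ T[0,2] ⇒ NO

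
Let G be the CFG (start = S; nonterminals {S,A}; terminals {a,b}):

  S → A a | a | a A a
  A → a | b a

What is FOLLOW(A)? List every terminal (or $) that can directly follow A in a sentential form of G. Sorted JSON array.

FIRST iteration:
iter 1:
  A via A→a: +{a}
  A via A→b a: +{b}
  S via S→A a: +{a,b}
  S: {a,b}  A: {a,b}
iter 2: (stable)
  S: {a,b}  A: {a,b}

FOLLOW sets:
seed FOLLOW(S) with $
round 1:
  S→A a: FOLLOW(A) ⊇ FIRST(a) = {a}; new: +{a}
  FOLLOW[S]={$}  FOLLOW[A]={a}
round 2: — fixpoint
  FOLLOW[S]={$}  FOLLOW[A]={a}

FOLLOW(A) = ["a"]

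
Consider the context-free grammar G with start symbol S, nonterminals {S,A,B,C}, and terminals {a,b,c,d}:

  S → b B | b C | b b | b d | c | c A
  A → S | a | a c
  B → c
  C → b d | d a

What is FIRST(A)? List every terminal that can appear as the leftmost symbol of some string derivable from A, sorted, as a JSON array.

Compute FIRST by fixpoint:
[1]
  A via A→a: +{a}
  B via B→c: +{c}
  C via C→b d: +{b}
  C via C→d a: +{d}
  S via S→b B: +{b}
  S via S→c: +{c}
  FIRST(S)={b,c}  FIRST(A)={a}  FIRST(B)={c}  FIRST(C)={b,d}
[2]
  A via A→S: +{b,c}
  FIRST(S)={b,c}  FIRST(A)={a,b,c}  FIRST(B)={c}  FIRST(C)={b,d}
[3] (stable)
  FIRST(S)={b,c}  FIRST(A)={a,b,c}  FIRST(B)={c}  FIRST(C)={b,d}

FIRST(A) = ["a", "b", "c"]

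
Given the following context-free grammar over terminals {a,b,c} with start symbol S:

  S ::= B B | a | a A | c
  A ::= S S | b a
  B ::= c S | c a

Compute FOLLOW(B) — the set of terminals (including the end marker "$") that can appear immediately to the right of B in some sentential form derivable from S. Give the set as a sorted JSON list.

Compute FIRST by fixpoint:
pass 1:
  A via A→b a: +{b}
  B via B→c S: +{c}
  S via S→B B: +{c}
  S via S→a: +{a}
  S: {a,c}  A: {b}  B: {c}
pass 2:
  A via A→S S: +{a,c}
  S: {a,c}  A: {a,b,c}  B: {c}
pass 3: done
  S: {a,c}  A: {a,b,c}  B: {c}

Compute FOLLOW by fixpoint:
FOLLOW(S) := {$}
iter 1:
  A→S S: FOLLOW(S) ⊇ FIRST(S) = {a,c}; new: +{a,c}
  S→B B: FOLLOW(B) ⊇ FIRST(B) = {c}; new: +{c}
  S→B B: FOLLOW(B) ⊇ FOLLOW(S) ⊇ {$,a,c}; new: +{$,a}
  S→a A: FOLLOW(A) ⊇ FOLLOW(S) ⊇ {$,a,c}; new: +{$,a,c}
  S: {$,a,c}  A: {$,a,c}  B: {$,a,c}
iter 2: (no change)
  S: {$,a,c}  A: {$,a,c}  B: {$,a,c}

FOLLOW(B) = ["$", "a", "c"]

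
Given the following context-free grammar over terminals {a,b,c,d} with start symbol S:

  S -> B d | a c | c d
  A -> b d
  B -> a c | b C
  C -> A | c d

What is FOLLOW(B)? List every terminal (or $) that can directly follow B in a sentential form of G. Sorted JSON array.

FIRST iteration:
[1]
  A via A→b d: +{b}
  B via B→a c: +{a}
  B via B→b C: +{b}
  C via C→A: +{b}
  C via C→c d: +{c}
  S via S→B d: +{a,b}
  S via S→c d: +{c}
  FIRST(S)={a,b,c}  FIRST(A)={b}  FIRST(B)={a,b}  FIRST(C)={b,c}
[2] — fixpoint
  FIRST(S)={a,b,c}  FIRST(A)={b}  FIRST(B)={a,b}  FIRST(C)={b,c}

Compute FOLLOW by fixpoint:
initialize: $ ∈ FOLLOW(S)
iter 1:
  S→B d: FOLLOW(B) ⊇ FIRST(d) = {d}; new: +{d}
  FOLLOW[S]={$}  FOLLOW[A]={}  FOLLOW[B]={d}  FOLLOW[C]={}
iter 2:
  B→b C: FOLLOW(C) ⊇ FOLLOW(B) ⊇ {d}; new: +{d}
  C→A: FOLLOW(A) ⊇ FOLLOW(C) ⊇ {d}; new: +{d}
  FOLLOW[S]={$}  FOLLOW[A]={d}  FOLLOW[B]={d}  FOLLOW[C]={d}
iter 3: (no change)
  FOLLOW[S]={$}  FOLLOW[A]={d}  FOLLOW[B]={d}  FOLLOW[C]={d}

FOLLOW(B) = ["d"]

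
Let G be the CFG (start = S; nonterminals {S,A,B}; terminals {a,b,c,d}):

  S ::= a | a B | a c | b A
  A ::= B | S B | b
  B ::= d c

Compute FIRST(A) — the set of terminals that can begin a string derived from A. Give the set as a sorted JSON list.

FIRST sets, iterate to fixpoint:
pass 1:
  A via A→b: +{b}
  B via B→d c: +{d}
  S via S→a: +{a}
  S via S→b A: +{b}
  FIRST[S]={a,b}  FIRST[A]={b}  FIRST[B]={d}
pass 2:
  A via A→B: +{d}
  A via A→S B: +{a}
  FIRST[S]={a,b}  FIRST[A]={a,b,d}  FIRST[B]={d}
pass 3: done
  FIRST[S]={a,b}  FIRST[A]={a,b,d}  FIRST[B]={d}

FIRST(A) = ["a", "b", "d"]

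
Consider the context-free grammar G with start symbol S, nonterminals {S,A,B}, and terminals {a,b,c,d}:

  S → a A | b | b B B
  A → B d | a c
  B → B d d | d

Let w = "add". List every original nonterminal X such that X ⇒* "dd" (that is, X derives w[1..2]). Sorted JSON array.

Convert to CNF:
  S -> T1 A | T3 X5 | b
  A -> B T0 | T1 T2
  B -> B X4 | d
  T0 -> d
  T1 -> a
  T2 -> c
  T3 -> b
  X4 -> T0 T0
  X5 -> B B

Fill CYK table bottom-up — only the sub-triangle for w[1..2]:
  T[1,1] 'd' = {B,T0}  orig:{B}
  T[2,2] 'd' = {B,T0}  orig:{B}
  T[1,2] 'dd' = {A,X4,X5}  orig:{A}

Original NTs in T[1,2] deriving "dd": ["A"]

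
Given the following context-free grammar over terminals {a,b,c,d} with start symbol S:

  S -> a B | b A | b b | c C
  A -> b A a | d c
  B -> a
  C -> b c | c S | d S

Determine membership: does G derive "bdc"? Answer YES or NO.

CNF form of G:
  S -> T0 A | T0 T0 | T1 B | T3 C
  A -> T0 X4 | T2 T3
  B -> a
  C -> T0 T3 | T2 S | T3 S
  T0 -> b
  T1 -> a
  T2 -> d
  T3 -> c
  X4 -> A T1

Fill CYK table bottom-up:
  [0..0]={T0}  "b"  orig:{}
  [1..1]={T2}  "d"  orig:{}
  [2..2]={T3}  "c"  orig:{}
  [0..1]=∅  "bd"
  [1..2]={A}  "dc"
  [0..2]={S}  "bdc"

S ∈ T[0,2] ⇒ YES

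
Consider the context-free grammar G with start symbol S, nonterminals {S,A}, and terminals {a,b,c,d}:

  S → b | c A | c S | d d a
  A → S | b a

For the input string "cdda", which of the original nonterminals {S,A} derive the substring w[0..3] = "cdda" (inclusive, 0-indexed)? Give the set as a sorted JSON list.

CNF form of G:
  S -> T2 A | T2 S | T3 X5 | b
  A -> T0 T1 | T2 A | T2 S | T3 X4 | b
  T0 -> b
  T1 -> a
  T2 -> c
  T3 -> d
  X4 -> T3 T1
  X5 -> T3 T1

CYK fill — only the sub-triangle for w[0..3]:
  T[0,0] 'c' = {T2}  orig:{}
  T[1,1] 'd' = {T3}  orig:{}
  T[2,2] 'd' = {T3}  orig:{}
  T[3,3] 'a' = {T1}  orig:{}
  T[0,1] 'cd' = ∅
  T[1,2] 'dd' = ∅
  T[2,3] 'da' = {X4,X5}  orig:{}
  T[0,2] 'cdd' = ∅
  T[1,3] 'dda' = {A,S}
  T[0,3] 'cdda' = {A,S}

Original NTs in T[0,3] deriving "cdda": ["A", "S"]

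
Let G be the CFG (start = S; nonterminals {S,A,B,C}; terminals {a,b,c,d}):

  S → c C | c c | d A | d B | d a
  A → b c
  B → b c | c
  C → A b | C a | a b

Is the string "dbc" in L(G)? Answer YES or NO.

Convert to CNF:
  S -> T1 C | T1 T1 | T3 A | T3 B | T3 T2
  A -> T0 T1
  B -> T0 T1 | c
  C -> A T0 | C T2 | T2 T0
  T0 -> b
  T1 -> c
  T2 -> a
  T3 -> d

CYK table (by increasing span):
  cell(0,0) d: {T3}  orig:{}
  cell(1,1) b: {T0}  orig:{}
  cell(2,2) c: {B,T1}  orig:{B}
  cell(0,1) db: ∅
  cell(1,2) bc: {A,B}
  cell(0,2) dbc: {S}

S ∈ T[0,2] ⇒ YES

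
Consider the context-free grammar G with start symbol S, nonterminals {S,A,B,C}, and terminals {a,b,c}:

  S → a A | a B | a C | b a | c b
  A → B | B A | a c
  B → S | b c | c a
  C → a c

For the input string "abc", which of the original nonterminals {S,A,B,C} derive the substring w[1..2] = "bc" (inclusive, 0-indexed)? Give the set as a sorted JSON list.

CNF form of G:
  S -> T0 A | T0 B | T0 C | T1 T2 | T2 T0
  A -> B A | T0 A | T0 B | T0 C | T0 T1 | T1 T0 | T1 T2 | T2 T0 | T2 T1
  B -> T0 A | T0 B | T0 C | T1 T0 | T1 T2 | T2 T0 | T2 T1
  C -> T0 T1
  T0 -> a
  T1 -> c
  T2 -> b

CYK table (by increasing span) (cells [i..j] with 1 ≤ i ≤ j ≤ 2 only):
  cell(1,1) b: {T2}  orig:{}
  cell(2,2) c: {T1}  orig:{}
  cell(1,2) bc: {A,B}

Original NTs in T[1,2] deriving "bc": ["A", "B"]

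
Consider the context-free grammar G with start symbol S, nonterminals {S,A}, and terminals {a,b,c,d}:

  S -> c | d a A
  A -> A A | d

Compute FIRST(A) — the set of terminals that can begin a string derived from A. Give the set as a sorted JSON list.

FIRST iteration:
[1]
  A via A→d: +{d}
  S via S→c: +{c}
  S via S→d a A: +{d}
  S: {c,d}  A: {d}
[2] (stable)
  S: {c,d}  A: {d}

FIRST(A) = ["d"]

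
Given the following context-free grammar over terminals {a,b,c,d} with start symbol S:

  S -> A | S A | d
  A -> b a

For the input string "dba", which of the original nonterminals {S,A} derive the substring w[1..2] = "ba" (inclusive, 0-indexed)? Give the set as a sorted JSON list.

Convert to CNF:
  S -> S A | T0 T1 | d
  A -> T0 T1
  T0 -> b
  T1 -> a

Fill CYK table bottom-up (cells [i..j] with 1 ≤ i ≤ j ≤ 2 only):
  T[1,1] 'b' = {T0}  orig:{}
  T[2,2] 'a' = {T1}  orig:{}
  T[1,2] 'ba' = {A,S}

Original NTs in T[1,2] deriving "ba": ["A", "S"]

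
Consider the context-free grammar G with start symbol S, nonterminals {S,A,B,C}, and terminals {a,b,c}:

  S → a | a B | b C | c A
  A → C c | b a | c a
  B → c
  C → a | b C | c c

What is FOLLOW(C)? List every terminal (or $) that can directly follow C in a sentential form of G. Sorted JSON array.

FIRST sets, iterate to fixpoint:
pass 1:
  A via A→b a: +{b}
  A via A→c a: +{c}
  B via B→c: +{c}
  C via C→a: +{a}
  C via C→b C: +{b}
  C via C→c c: +{c}
  S via S→a: +{a}
  S via S→b C: +{b}
  S via S→c A: +{c}
  FIRST(S)={a,b,c}  FIRST(A)={b,c}  FIRST(B)={c}  FIRST(C)={a,b,c}
pass 2:
  A via A→C c: +{a}
  FIRST(S)={a,b,c}  FIRST(A)={a,b,c}  FIRST(B)={c}  FIRST(C)={a,b,c}
pass 3: (stable)
  FIRST(S)={a,b,c}  FIRST(A)={a,b,c}  FIRST(B)={c}  FIRST(C)={a,b,c}

FOLLOW iteration:
initialize: $ ∈ FOLLOW(S)
round 1:
  A→C c: FOLLOW(C) ⊇ FIRST(c) = {c}; new: +{c}
  S→a B: FOLLOW(B) ⊇ FOLLOW(S) ⊇ {$}; new: +{$}
  S→b C: FOLLOW(C) ⊇ FOLLOW(S) ⊇ {$}; new: +{$}
  S→c A: FOLLOW(A) ⊇ FOLLOW(S) ⊇ {$}; new: +{$}
  FOLLOW(S)={$}  FOLLOW(A)={$}  FOLLOW(B)={$}  FOLLOW(C)={$,c}
round 2: — fixpoint
  FOLLOW(S)={$}  FOLLOW(A)={$}  FOLLOW(B)={$}  FOLLOW(C)={$,c}

FOLLOW(C) = ["$", "c"]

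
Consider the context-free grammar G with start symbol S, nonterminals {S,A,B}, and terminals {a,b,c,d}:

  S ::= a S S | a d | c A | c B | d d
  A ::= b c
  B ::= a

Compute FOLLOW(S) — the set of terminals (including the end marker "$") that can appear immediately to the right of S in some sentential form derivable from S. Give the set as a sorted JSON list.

FIRST iteration:
pass 1:
  A via A→b c: +{b}
  B via B→a: +{a}
  S via S→a S S: +{a}
  S via S→c A: +{c}
  S via S→d d: +{d}
  FIRST(S)={a,c,d}  FIRST(A)={b}  FIRST(B)={a}
pass 2: — fixpoint
  FIRST(S)={a,c,d}  FIRST(A)={b}  FIRST(B)={a}

FOLLOW iteration:
initialize: $ ∈ FOLLOW(S)
pass 1:
  S→a S S: FOLLOW(S) ⊇ FIRST(S) = {a,c,d}; new: +{a,c,d}
  S→c A: FOLLOW(A) ⊇ FOLLOW(S) ⊇ {$,a,c,d}; new: +{$,a,c,d}
  S→c B: FOLLOW(B) ⊇ FOLLOW(S) ⊇ {$,a,c,d}; new: +{$,a,c,d}
  FOLLOW[S]={$,a,c,d}  FOLLOW[A]={$,a,c,d}  FOLLOW[B]={$,a,c,d}
pass 2: (stable)
  FOLLOW[S]={$,a,c,d}  FOLLOW[A]={$,a,c,d}  FOLLOW[B]={$,a,c,d}

FOLLOW(S) = ["$", "a", "c", "d"]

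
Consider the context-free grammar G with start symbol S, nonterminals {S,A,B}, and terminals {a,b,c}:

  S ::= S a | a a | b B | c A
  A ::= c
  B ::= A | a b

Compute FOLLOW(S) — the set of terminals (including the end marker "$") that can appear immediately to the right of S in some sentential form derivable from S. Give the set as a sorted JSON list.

Compute FIRST by fixpoint:
pass 1:
  A via A→c: +{c}
  B via B→A: +{c}
  B via B→a b: +{a}
  S via S→a a: +{a}
  S via S→b B: +{b}
  S via S→c A: +{c}
  FIRST(S)={a,b,c}  FIRST(A)={c}  FIRST(B)={a,c}
pass 2: (stable)
  FIRST(S)={a,b,c}  FIRST(A)={c}  FIRST(B)={a,c}

Compute FOLLOW by fixpoint:
seed FOLLOW(S) with $
iter 1:
  S→S a: FOLLOW(S) ⊇ FIRST(a) = {a}; new: +{a}
  S→b B: FOLLOW(B) ⊇ FOLLOW(S) ⊇ {$,a}; new: +{$,a}
  S→c A: FOLLOW(A) ⊇ FOLLOW(S) ⊇ {$,a}; new: +{$,a}
  S: {$,a}  A: {$,a}  B: {$,a}
iter 2: done
  S: {$,a}  A: {$,a}  B: {$,a}

FOLLOW(S) = ["$", "a"]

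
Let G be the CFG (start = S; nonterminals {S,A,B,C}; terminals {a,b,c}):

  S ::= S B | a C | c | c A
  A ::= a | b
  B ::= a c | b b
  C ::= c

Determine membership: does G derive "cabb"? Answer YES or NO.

Convert to CNF:
  S -> S B | T0 C | T1 A | c
  A -> a | b
  B -> T0 T1 | T2 T2
  C -> c
  T0 -> a
  T1 -> c
  T2 -> b

CYK table (by increasing span):
  [0..0]={C,S,T1}  "c"  orig:{C,S}
  [1..1]={A,T0}  "a"  orig:{A}
  [2..2]={A,T2}  "b"  orig:{A}
  [3..3]={A,T2}  "b"  orig:{A}
  [0..1]={S}  "ca"
  [1..2]=∅  "ab"
  [2..3]={B}  "bb"
  [0..2]=∅  "cab"
  [1..3]=∅  "abb"
  [0..3]={S}  "cabb"

S ∈ T[0,3] ⇒ YES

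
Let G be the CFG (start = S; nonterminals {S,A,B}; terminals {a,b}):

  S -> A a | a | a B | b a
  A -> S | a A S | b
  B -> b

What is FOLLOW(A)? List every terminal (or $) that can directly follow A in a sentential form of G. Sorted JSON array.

Compute FIRST by fixpoint:
iter 1:
  A via A→a A S: +{a}
  A via A→b: +{b}
  B via B→b: +{b}
  S via S→A a: +{a,b}
  S: {a,b}  A: {a,b}  B: {b}
iter 2: done
  S: {a,b}  A: {a,b}  B: {b}

Compute FOLLOW by fixpoint:
initialize: $ ∈ FOLLOW(S)
iter 1:
  A→a A S: FOLLOW(A) ⊇ FIRST(S) = {a,b}; new: +{a,b}
  A→a A S: FOLLOW(S) ⊇ FOLLOW(A) ⊇ {a,b}; new: +{a,b}
  S→a B: FOLLOW(B) ⊇ FOLLOW(S) ⊇ {$,a,b}; new: +{$,a,b}
  FOLLOW(S)={$,a,b}  FOLLOW(A)={a,b}  FOLLOW(B)={$,a,b}
iter 2: done
  FOLLOW(S)={$,a,b}  FOLLOW(A)={a,b}  FOLLOW(B)={$,a,b}

FOLLOW(A) = ["a", "b"]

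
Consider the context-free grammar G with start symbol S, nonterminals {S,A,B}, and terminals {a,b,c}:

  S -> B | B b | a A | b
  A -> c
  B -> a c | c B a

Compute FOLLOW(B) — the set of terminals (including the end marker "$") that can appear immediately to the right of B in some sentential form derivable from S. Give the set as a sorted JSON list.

FIRST sets, iterate to fixpoint:
iter 1:
  A via A→c: +{c}
  B via B→a c: +{a}
  B via B→c B a: +{c}
  S via S→B: +{a,c}
  S via S→b: +{b}
  FIRST(S)={a,b,c}  FIRST(A)={c}  FIRST(B)={a,c}
iter 2: done
  FIRST(S)={a,b,c}  FIRST(A)={c}  FIRST(B)={a,c}

FOLLOW sets:
FOLLOW(S) := {$}
pass 1:
  B→c B a: FOLLOW(B) ⊇ FIRST(a) = {a}; new: +{a}
  S→B: FOLLOW(B) ⊇ FOLLOW(S) ⊇ {$}; new: +{$}
  S→B b: FOLLOW(B) ⊇ FIRST(b) = {b}; new: +{b}
  S→a A: FOLLOW(A) ⊇ FOLLOW(S) ⊇ {$}; new: +{$}
  FOLLOW[S]={$}  FOLLOW[A]={$}  FOLLOW[B]={$,a,b}
pass 2: (no change)
  FOLLOW[S]={$}  FOLLOW[A]={$}  FOLLOW[B]={$,a,b}

FOLLOW(B) = ["$", "a", "b"]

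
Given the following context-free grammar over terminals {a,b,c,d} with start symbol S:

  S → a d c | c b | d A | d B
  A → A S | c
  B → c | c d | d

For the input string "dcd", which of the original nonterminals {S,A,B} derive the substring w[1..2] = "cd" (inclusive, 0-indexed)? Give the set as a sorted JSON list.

CNF form of G:
  S -> T0 T3 | T1 A | T1 B | T2 X4
  A -> A S | c
  B -> T0 T1 | c | d
  T0 -> c
  T1 -> d
  T2 -> a
  T3 -> b
  X4 -> T1 T0

CYK fill — only the sub-triangle for w[1..2]:
  T[1,1] 'c' = {A,B,T0}  orig:{A,B}
  T[2,2] 'd' = {B,T1}  orig:{B}
  T[1,2] 'cd' = {B}

Original NTs in T[1,2] deriving "cd": ["B"]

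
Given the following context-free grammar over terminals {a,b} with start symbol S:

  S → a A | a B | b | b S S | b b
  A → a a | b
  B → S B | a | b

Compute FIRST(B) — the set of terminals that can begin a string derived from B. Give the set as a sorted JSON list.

FIRST iteration:
[1]
  A via A→a a: +{a}
  A via A→b: +{b}
  B via B→a: +{a}
  B via B→b: +{b}
  S via S→a A: +{a}
  S via S→b: +{b}
  S: {a,b}  A: {a,b}  B: {a,b}
[2] — fixpoint
  S: {a,b}  A: {a,b}  B: {a,b}

FIRST(B) = ["a", "b"]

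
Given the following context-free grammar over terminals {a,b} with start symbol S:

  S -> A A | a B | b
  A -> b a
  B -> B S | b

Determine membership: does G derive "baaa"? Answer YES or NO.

Convert to CNF:
  S -> A A | T1 B | b
  A -> T0 T1
  B -> B S | b
  T0 -> b
  T1 -> a

Fill CYK table bottom-up:
  cell(0,0) b: {B,S,T0}  orig:{B,S}
  cell(1,1) a: {T1}  orig:{}
  cell(2,2) a: {T1}  orig:{}
  cell(3,3) a: {T1}  orig:{}
  cell(0,1) ba: {A}
  cell(1,2) aa: ∅
  cell(2,3) aa: ∅
  cell(0,2) baa: ∅
  cell(1,3) aaa: ∅
  cell(0,3) baaa: ∅

S ∉ T[0,3] ⇒ NO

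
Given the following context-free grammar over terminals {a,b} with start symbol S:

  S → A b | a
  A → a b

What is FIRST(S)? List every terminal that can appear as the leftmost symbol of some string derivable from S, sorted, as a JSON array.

FIRST sets, iterate to fixpoint:
pass 1:
  A via A→a b: +{a}
  S via S→A b: +{a}
  FIRST[S]={a}  FIRST[A]={a}
pass 2: (stable)
  FIRST[S]={a}  FIRST[A]={a}

FIRST(S) = ["a"]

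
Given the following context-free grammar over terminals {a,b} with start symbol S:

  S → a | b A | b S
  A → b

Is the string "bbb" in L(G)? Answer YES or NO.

CNF form of G:
  S -> T0 A | T0 S | a
  A -> b
  T0 -> b

CYK fill:
  T[0,0] 'b' = {A,T0}  orig:{A}
  T[1,1] 'b' = {A,T0}  orig:{A}
  T[2,2] 'b' = {A,T0}  orig:{A}
  T[0,1] 'bb' = {S}
  T[1,2] 'bb' = {S}
  T[0,2] 'bbb' = {S}

S ∈ T[0,2] ⇒ YES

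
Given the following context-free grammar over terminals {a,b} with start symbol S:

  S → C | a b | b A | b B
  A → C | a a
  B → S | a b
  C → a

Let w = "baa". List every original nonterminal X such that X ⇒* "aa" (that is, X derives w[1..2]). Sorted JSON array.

Convert to CNF:
  S -> T0 T1 | T1 A | T1 B | a
  A -> T0 T0 | a
  B -> T0 T1 | T1 A | T1 B | a
  C -> a
  T0 -> a
  T1 -> b

CYK table (by increasing span) — only the sub-triangle for w[1..2]:
  [1..1]={A,B,C,S,T0}  "a"  orig:{A,B,C,S}
  [2..2]={A,B,C,S,T0}  "a"  orig:{A,B,C,S}
  [1..2]={A}  "aa"

Original NTs in T[1,2] deriving "aa": ["A"]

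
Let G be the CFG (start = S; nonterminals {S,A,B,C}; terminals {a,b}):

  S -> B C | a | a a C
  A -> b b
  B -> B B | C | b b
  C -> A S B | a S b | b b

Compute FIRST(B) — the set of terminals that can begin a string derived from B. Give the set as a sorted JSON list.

FIRST iteration:
pass 1:
  A via A→b b: +{b}
  B via B→b b: +{b}
  C via C→A S B: +{b}
  C via C→a S b: +{a}
  S via S→B C: +{b}
  S via S→a: +{a}
  FIRST[S]={a,b}  FIRST[A]={b}  FIRST[B]={b}  FIRST[C]={a,b}
pass 2:
  B via B→C: +{a}
  FIRST[S]={a,b}  FIRST[A]={b}  FIRST[B]={a,b}  FIRST[C]={a,b}
pass 3: (no change)
  FIRST[S]={a,b}  FIRST[A]={b}  FIRST[B]={a,b}  FIRST[C]={a,b}

FIRST(B) = ["a", "b"]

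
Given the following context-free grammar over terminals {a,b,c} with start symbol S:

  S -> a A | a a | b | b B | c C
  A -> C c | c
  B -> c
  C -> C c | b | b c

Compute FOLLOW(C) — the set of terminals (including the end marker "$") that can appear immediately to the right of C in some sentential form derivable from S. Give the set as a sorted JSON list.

FIRST sets, iterate to fixpoint:
pass 1:
  A via A→c: +{c}
  B via B→c: +{c}
  C via C→b: +{b}
  S via S→a A: +{a}
  S via S→b: +{b}
  S via S→c C: +{c}
  FIRST[S]={a,b,c}  FIRST[A]={c}  FIRST[B]={c}  FIRST[C]={b}
pass 2:
  A via A→C c: +{b}
  FIRST[S]={a,b,c}  FIRST[A]={b,c}  FIRST[B]={c}  FIRST[C]={b}
pass 3: done
  FIRST[S]={a,b,c}  FIRST[A]={b,c}  FIRST[B]={c}  FIRST[C]={b}

Compute FOLLOW by fixpoint:
initialize: $ ∈ FOLLOW(S)
round 1:
  A→C c: FOLLOW(C) ⊇ FIRST(c) = {c}; new: +{c}
  S→a A: FOLLOW(A) ⊇ FOLLOW(S) ⊇ {$}; new: +{$}
  S→b B: FOLLOW(B) ⊇ FOLLOW(S) ⊇ {$}; new: +{$}
  S→c C: FOLLOW(C) ⊇ FOLLOW(S) ⊇ {$}; new: +{$}
  S: {$}  A: {$}  B: {$}  C: {$,c}
round 2: — fixpoint
  S: {$}  A: {$}  B: {$}  C: {$,c}

FOLLOW(C) = ["$", "c"]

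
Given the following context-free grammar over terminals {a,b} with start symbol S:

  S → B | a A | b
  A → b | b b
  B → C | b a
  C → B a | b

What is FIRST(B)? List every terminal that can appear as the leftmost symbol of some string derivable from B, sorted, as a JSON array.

FIRST iteration:
iter 1:
  A via A→b: +{b}
  B via B→b a: +{b}
  C via C→B a: +{b}
  S via S→B: +{b}
  S via S→a A: +{a}
  S: {a,b}  A: {b}  B: {b}  C: {b}
iter 2: done
  S: {a,b}  A: {b}  B: {b}  C: {b}

FIRST(B) = ["b"]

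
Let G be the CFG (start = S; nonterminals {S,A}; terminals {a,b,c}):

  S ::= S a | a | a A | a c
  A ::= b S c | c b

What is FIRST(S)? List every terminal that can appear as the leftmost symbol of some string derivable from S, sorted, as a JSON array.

FIRST iteration:
round 1:
  A via A→b S c: +{b}
  A via A→c b: +{c}
  S via S→a: +{a}
  FIRST(S)={a}  FIRST(A)={b,c}
round 2: — fixpoint
  FIRST(S)={a}  FIRST(A)={b,c}

FIRST(S) = ["a"]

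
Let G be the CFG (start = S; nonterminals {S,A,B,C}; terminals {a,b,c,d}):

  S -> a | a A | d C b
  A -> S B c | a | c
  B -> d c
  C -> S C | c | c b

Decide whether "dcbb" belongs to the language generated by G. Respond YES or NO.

Convert to CNF:
  S -> T1 X5 | T3 A | a
  A -> S X4 | a | c
  B -> T1 T0
  C -> S C | T0 T2 | c
  T0 -> c
  T1 -> d
  T2 -> b
  T3 -> a
  X4 -> B T0
  X5 -> C T2

Fill CYK table bottom-up:
  cell(0,0) d: {T1}  orig:{}
  cell(1,1) c: {A,C,T0}  orig:{A,C}
  cell(2,2) b: {T2}  orig:{}
  cell(3,3) b: {T2}  orig:{}
  cell(0,1) dc: {B}
  cell(1,2) cb: {C,X5}  orig:{C}
  cell(2,3) bb: ∅
  cell(0,2) dcb: {S}
  cell(1,3) cbb: {X5}  orig:{}
  cell(0,3) dcbb: {S}

S ∈ T[0,3] ⇒ YES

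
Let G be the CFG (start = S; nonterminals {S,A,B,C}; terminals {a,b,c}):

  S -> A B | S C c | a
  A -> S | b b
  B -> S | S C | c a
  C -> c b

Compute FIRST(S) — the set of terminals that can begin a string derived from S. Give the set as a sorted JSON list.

FIRST iteration:
round 1:
  A via A→b b: +{b}
  B via B→c a: +{c}
  C via C→c b: +{c}
  S via S→A B: +{b}
  S via S→a: +{a}
  FIRST[S]={a,b}  FIRST[A]={b}  FIRST[B]={c}  FIRST[C]={c}
round 2:
  A via A→S: +{a}
  B via B→S: +{a,b}
  FIRST[S]={a,b}  FIRST[A]={a,b}  FIRST[B]={a,b,c}  FIRST[C]={c}
round 3: — fixpoint
  FIRST[S]={a,b}  FIRST[A]={a,b}  FIRST[B]={a,b,c}  FIRST[C]={c}

FIRST(S) = ["a", "b"]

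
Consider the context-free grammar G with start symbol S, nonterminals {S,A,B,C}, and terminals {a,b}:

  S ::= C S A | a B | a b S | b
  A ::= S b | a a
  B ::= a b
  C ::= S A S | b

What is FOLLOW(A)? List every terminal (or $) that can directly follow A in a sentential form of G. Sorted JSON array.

Compute FIRST by fixpoint:
pass 1:
  A via A→a a: +{a}
  B via B→a b: +{a}
  C via C→b: +{b}
  S via S→C S A: +{b}
  S via S→a B: +{a}
  S: {a,b}  A: {a}  B: {a}  C: {b}
pass 2:
  A via A→S b: +{b}
  C via C→S A S: +{a}
  S: {a,b}  A: {a,b}  B: {a}  C: {a,b}
pass 3: (stable)
  S: {a,b}  A: {a,b}  B: {a}  C: {a,b}

FOLLOW iteration:
seed FOLLOW(S) with $
iter 1:
  A→S b: FOLLOW(S) ⊇ FIRST(b) = {b}; new: +{b}
  C→S A S: FOLLOW(S) ⊇ FIRST(A) = {a,b}; new: +{a}
  C→S A S: FOLLOW(A) ⊇ FIRST(S) = {a,b}; new: +{a,b}
  S→C S A: FOLLOW(C) ⊇ FIRST(S) = {a,b}; new: +{a,b}
  S→C S A: FOLLOW(A) ⊇ FOLLOW(S) ⊇ {$,a,b}; new: +{$}
  S→a B: FOLLOW(B) ⊇ FOLLOW(S) ⊇ {$,a,b}; new: +{$,a,b}
  S: {$,a,b}  A: {$,a,b}  B: {$,a,b}  C: {a,b}
iter 2: — fixpoint
  S: {$,a,b}  A: {$,a,b}  B: {$,a,b}  C: {a,b}

FOLLOW(A) = ["$", "a", "b"]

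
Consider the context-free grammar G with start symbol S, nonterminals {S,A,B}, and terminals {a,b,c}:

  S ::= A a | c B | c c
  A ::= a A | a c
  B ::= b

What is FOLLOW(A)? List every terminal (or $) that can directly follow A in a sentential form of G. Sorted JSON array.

FIRST sets, iterate to fixpoint:
[1]
  A via A→a A: +{a}
  B via B→b: +{b}
  S via S→A a: +{a}
  S via S→c B: +{c}
  S: {a,c}  A: {a}  B: {b}
[2] (stable)
  S: {a,c}  A: {a}  B: {b}

Compute FOLLOW by fixpoint:
initialize: $ ∈ FOLLOW(S)
pass 1:
  S→A a: FOLLOW(A) ⊇ FIRST(a) = {a}; new: +{a}
  S→c B: FOLLOW(B) ⊇ FOLLOW(S) ⊇ {$}; new: +{$}
  S: {$}  A: {a}  B: {$}
pass 2: done
  S: {$}  A: {a}  B: {$}

FOLLOW(A) = ["a"]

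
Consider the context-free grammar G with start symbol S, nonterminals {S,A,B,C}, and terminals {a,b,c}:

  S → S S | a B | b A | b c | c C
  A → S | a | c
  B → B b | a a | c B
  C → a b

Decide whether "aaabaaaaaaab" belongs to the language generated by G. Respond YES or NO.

Convert to CNF:
  S -> S S | T0 B | T1 A | T1 T2 | T2 C
  A -> S S | T0 B | T1 A | T1 T2 | T2 C | a | c
  B -> B T1 | T0 T0 | T2 B
  C -> T0 T1
  T0 -> a
  T1 -> b
  T2 -> c

CYK fill:
  cell(0,0) a: {A,T0}  orig:{A}
  cell(1,1) a: {A,T0}  orig:{A}
  cell(2,2) a: {A,T0}  orig:{A}
  cell(3,3) b: {T1}  orig:{}
  cell(4,4) a: {A,T0}  orig:{A}
  cell(5,5) a: {A,T0}  orig:{A}
  cell(6,6) a: {A,T0}  orig:{A}
  cell(7,7) a: {A,T0}  orig:{A}
  cell(8,8) a: {A,T0}  orig:{A}
  cell(9,9) a: {A,T0}  orig:{A}
  cell(10,10) a: {A,T0}  orig:{A}
  cell(11,11) b: {T1}  orig:{}
  cell(0,1) aa: {B}
  cell(1,2) aa: {B}
  cell(2,3) ab: {C}
  cell(3,4) ba: {A,S}
  cell(4,5) aa: {B}
  cell(5,6) aa: {B}
  cell(6,7) aa: {B}
  cell(7,8) aa: {B}
  cell(8,9) aa: {B}
  cell(9,10) aa: {B}
  cell(10,11) ab: {C}
  cell(0,2) aaa: {A,S}
  cell(1,3) aab: {B}
  cell(2,4) aba: ∅
  cell(3,5) baa: ∅
  cell(4,6) aaa: {A,S}
  cell(5,7) aaa: {A,S}
  cell(6,8) aaa: {A,S}
  cell(7,9) aaa: {A,S}
  cell(8,10) aaa: {A,S}
  cell(9,11) aab: {B}
  cell(0,3) aaab: {A,S}
  cell(1,4) aaba: ∅
  cell(2,5) abaa: ∅
  cell(3,6) baaa: {A,S}
  cell(4,7) aaaa: ∅
  cell(5,8) aaaa: ∅
  cell(6,9) aaaa: ∅
  cell(7,10) aaaa: ∅
  cell(8,11) aaab: {A,S}
  cell(0,4) aaaba: {A,S}
  cell(1,5) aabaa: ∅
  cell(2,6) abaaa: ∅
  cell(3,7) baaaa: {A,S}
  cell(4,8) aaaaa: ∅
  cell(5,9) aaaaa: ∅
  cell(6,10) aaaaa: ∅
  cell(7,11) aaaab: ∅
  cell(0,5) aaabaa: ∅
  cell(1,6) aabaaa: ∅
  cell(2,7) abaaaa: ∅
  cell(3,8) baaaaa: ∅
  cell(4,9) aaaaaa: {A,S}
  cell(5,10) aaaaaa: {A,S}
  cell(6,11) aaaaab: ∅
  cell(0,6) aaabaaa: {A,S}
  cell(1,7) aabaaaa: ∅
  cell(2,8) abaaaaa: ∅
  cell(3,9) baaaaaa: {A,S}
  cell(4,10) aaaaaaa: ∅
  cell(5,11) aaaaaab: {A,S}
  cell(0,7) aaabaaaa: {A,S}
  cell(1,8) aabaaaaa: ∅
  cell(2,9) abaaaaaa: ∅
  cell(3,10) baaaaaaa: {A,S}
  cell(4,11) aaaaaaab: ∅
  cell(0,8) aaabaaaaa: ∅
  cell(1,9) aabaaaaaa: ∅
  cell(2,10) abaaaaaaa: ∅
  cell(3,11) baaaaaaab: {A,S}
  cell(0,9) aaabaaaaaa: {A,S}
  cell(1,10) aabaaaaaaa: ∅
  cell(2,11) abaaaaaaab: ∅
  cell(0,10) aaabaaaaaaa: {A,S}
  cell(1,11) aabaaaaaaab: ∅
  cell(0,11) aaabaaaaaaab: {A,S}

S ∈ T[0,11] ⇒ YES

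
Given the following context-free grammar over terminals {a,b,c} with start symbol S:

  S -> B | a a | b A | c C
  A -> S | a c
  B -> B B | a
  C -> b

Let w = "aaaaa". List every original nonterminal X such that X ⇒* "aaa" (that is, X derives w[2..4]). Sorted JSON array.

CNF form of G:
  S -> B B | T0 T0 | T1 C | T2 A | a
  A -> B B | T0 T0 | T0 T1 | T1 C | T2 A | a
  B -> B B | a
  C -> b
  T0 -> a
  T1 -> c
  T2 -> b

Fill CYK table bottom-up (cells [i..j] with 2 ≤ i ≤ j ≤ 4 only):
  cell(2,2) a: {A,B,S,T0}  orig:{A,B,S}
  cell(3,3) a: {A,B,S,T0}  orig:{A,B,S}
  cell(4,4) a: {A,B,S,T0}  orig:{A,B,S}
  cell(2,3) aa: {A,B,S}
  cell(3,4) aa: {A,B,S}
  cell(2,4) aaa: {A,B,S}

Original NTs in T[2,4] deriving "aaa": ["A", "B", "S"]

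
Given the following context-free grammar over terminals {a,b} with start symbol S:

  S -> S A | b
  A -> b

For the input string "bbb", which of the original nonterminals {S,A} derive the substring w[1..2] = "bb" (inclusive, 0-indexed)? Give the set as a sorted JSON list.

CNF form of G:
  S -> S A | b
  A -> b

CYK table (by increasing span) (cells [i..j] with 1 ≤ i ≤ j ≤ 2 only):
  [1..1]={A,S}  "b"
  [2..2]={A,S}  "b"
  [1..2]={S}  "bb"

Original NTs in T[1,2] deriving "bb": ["S"]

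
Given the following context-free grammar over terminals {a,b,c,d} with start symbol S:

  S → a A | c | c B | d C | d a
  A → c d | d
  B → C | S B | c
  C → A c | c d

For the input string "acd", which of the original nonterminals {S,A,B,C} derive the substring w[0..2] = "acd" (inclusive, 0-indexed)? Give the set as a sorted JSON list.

CNF form of G:
  S -> T0 B | T1 C | T1 T2 | T2 A | c
  A -> T0 T1 | d
  B -> A T0 | S B | T0 T1 | c
  C -> A T0 | T0 T1
  T0 -> c
  T1 -> d
  T2 -> a

CYK table (by increasing span) (cells [i..j] with 0 ≤ i ≤ j ≤ 2 only):
  [0..0]={T2}  "a"  orig:{}
  [1..1]={B,S,T0}  "c"  orig:{B,S}
  [2..2]={A,T1}  "d"  orig:{A}
  [0..1]=∅  "ac"
  [1..2]={A,B,C}  "cd"
  [0..2]={S}  "acd"

Original NTs in T[0,2] deriving "acd": ["S"]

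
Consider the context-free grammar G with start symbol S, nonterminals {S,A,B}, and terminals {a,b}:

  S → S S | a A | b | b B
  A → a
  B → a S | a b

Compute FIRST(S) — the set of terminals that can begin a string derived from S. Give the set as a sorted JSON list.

FIRST iteration:
pass 1:
  A via A→a: +{a}
  B via B→a S: +{a}
  S via S→a A: +{a}
  S via S→b: +{b}
  FIRST[S]={a,b}  FIRST[A]={a}  FIRST[B]={a}
pass 2: (stable)
  FIRST[S]={a,b}  FIRST[A]={a}  FIRST[B]={a}

FIRST(S) = ["a", "b"]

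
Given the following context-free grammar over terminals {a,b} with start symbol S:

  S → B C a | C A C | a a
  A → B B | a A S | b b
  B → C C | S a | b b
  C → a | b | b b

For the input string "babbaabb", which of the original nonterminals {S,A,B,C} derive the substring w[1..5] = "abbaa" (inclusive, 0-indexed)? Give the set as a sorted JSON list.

Convert to CNF:
  S -> B X3 | C X4 | T0 T0
  A -> B B | T0 X2 | T1 T1
  B -> C C | S T0 | T1 T1
  C -> T1 T1 | a | b
  T0 -> a
  T1 -> b
  X2 -> A S
  X3 -> C T0
  X4 -> A C

CYK fill — only the sub-triangle for w[1..5]:
  cell(1,1) a: {C,T0}  orig:{C}
  cell(2,2) b: {C,T1}  orig:{C}
  cell(3,3) b: {C,T1}  orig:{C}
  cell(4,4) a: {C,T0}  orig:{C}
  cell(5,5) a: {C,T0}  orig:{C}
  cell(1,2) ab: {B}
  cell(2,3) bb: {A,B,C}
  cell(3,4) ba: {B,X3}  orig:{B}
  cell(4,5) aa: {B,S,X3}  orig:{B,S}
  cell(1,3) abb: {B}
  cell(2,4) bba: {B,X3,X4}  orig:{B}
  cell(3,5) baa: ∅
  cell(1,4) abba: {A,S}
  cell(2,5) bbaa: {A,S,X2}  orig:{A,S}
  cell(1,5) abbaa: {A,B,S,X4}  orig:{A,B,S}

Original NTs in T[1,5] deriving "abbaa": ["A", "B", "S"]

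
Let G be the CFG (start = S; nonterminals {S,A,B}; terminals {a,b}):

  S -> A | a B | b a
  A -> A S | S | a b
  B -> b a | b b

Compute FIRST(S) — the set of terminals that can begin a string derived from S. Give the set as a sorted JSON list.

FIRST sets, iterate to fixpoint:
[1]
  A via A→a b: +{a}
  B via B→b a: +{b}
  S via S→A: +{a}
  S via S→b a: +{b}
  FIRST[S]={a,b}  FIRST[A]={a}  FIRST[B]={b}
[2]
  A via A→S: +{b}
  FIRST[S]={a,b}  FIRST[A]={a,b}  FIRST[B]={b}
[3] — fixpoint
  FIRST[S]={a,b}  FIRST[A]={a,b}  FIRST[B]={b}

FIRST(S) = ["a", "b"]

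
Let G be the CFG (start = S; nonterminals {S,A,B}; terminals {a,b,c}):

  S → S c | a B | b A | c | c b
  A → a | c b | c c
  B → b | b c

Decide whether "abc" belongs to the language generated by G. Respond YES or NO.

CNF form of G:
  S -> S T0 | T0 T1 | T1 A | T2 B | c
  A -> T0 T0 | T0 T1 | a
  B -> T1 T0 | b
  T0 -> c
  T1 -> b
  T2 -> a

CYK fill:
  cell(0,0) a: {A,T2}  orig:{A}
  cell(1,1) b: {B,T1}  orig:{B}
  cell(2,2) c: {S,T0}  orig:{S}
  cell(0,1) ab: {S}
  cell(1,2) bc: {B}
  cell(0,2) abc: {S}

S ∈ T[0,2] ⇒ YES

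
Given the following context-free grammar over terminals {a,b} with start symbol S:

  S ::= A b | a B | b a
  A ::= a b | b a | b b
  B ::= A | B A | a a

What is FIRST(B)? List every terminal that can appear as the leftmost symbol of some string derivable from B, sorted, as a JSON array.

FIRST iteration:
pass 1:
  A via A→a b: +{a}
  A via A→b a: +{b}
  B via B→A: +{a,b}
  S via S→A b: +{a,b}
  FIRST(S)={a,b}  FIRST(A)={a,b}  FIRST(B)={a,b}
pass 2: (stable)
  FIRST(S)={a,b}  FIRST(A)={a,b}  FIRST(B)={a,b}

FIRST(B) = ["a", "b"]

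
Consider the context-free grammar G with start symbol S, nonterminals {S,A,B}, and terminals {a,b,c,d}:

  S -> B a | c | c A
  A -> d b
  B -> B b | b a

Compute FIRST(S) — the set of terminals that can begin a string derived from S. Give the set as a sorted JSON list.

FIRST sets, iterate to fixpoint:
round 1:
  A via A→d b: +{d}
  B via B→b a: +{b}
  S via S→B a: +{b}
  S via S→c: +{c}
  FIRST[S]={b,c}  FIRST[A]={d}  FIRST[B]={b}
round 2: (no change)
  FIRST[S]={b,c}  FIRST[A]={d}  FIRST[B]={b}

FIRST(S) = ["b", "c"]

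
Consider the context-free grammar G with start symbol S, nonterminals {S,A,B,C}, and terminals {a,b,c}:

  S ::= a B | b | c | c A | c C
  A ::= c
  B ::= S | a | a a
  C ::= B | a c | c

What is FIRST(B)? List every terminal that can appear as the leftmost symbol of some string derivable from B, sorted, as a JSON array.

FIRST iteration:
round 1:
  A via A→c: +{c}
  B via B→a: +{a}
  C via C→B: +{a}
  C via C→c: +{c}
  S via S→a B: +{a}
  S via S→b: +{b}
  S via S→c: +{c}
  S: {a,b,c}  A: {c}  B: {a}  C: {a,c}
round 2:
  B via B→S: +{b,c}
  C via C→B: +{b}
  S: {a,b,c}  A: {c}  B: {a,b,c}  C: {a,b,c}
round 3: (stable)
  S: {a,b,c}  A: {c}  B: {a,b,c}  C: {a,b,c}

FIRST(B) = ["a", "b", "c"]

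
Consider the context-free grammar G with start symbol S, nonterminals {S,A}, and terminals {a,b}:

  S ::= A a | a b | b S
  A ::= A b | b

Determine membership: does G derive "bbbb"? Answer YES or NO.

Convert to CNF:
  S -> A T1 | T0 S | T1 T0
  A -> A T0 | b
  T0 -> b
  T1 -> a

CYK table (by increasing span):
  T[0,0] 'b' = {A,T0}  orig:{A}
  T[1,1] 'b' = {A,T0}  orig:{A}
  T[2,2] 'b' = {A,T0}  orig:{A}
  T[3,3] 'b' = {A,T0}  orig:{A}
  T[0,1] 'bb' = {A}
  T[1,2] 'bb' = {A}
  T[2,3] 'bb' = {A}
  T[0,2] 'bbb' = {A}
  T[1,3] 'bbb' = {A}
  T[0,3] 'bbbb' = {A}

S ∉ T[0,3] ⇒ NO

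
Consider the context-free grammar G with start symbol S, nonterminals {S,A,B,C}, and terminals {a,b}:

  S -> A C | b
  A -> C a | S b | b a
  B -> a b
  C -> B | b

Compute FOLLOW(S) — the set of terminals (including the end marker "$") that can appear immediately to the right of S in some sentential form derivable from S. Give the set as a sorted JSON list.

Compute FIRST by fixpoint:
pass 1:
  A via A→b a: +{b}
  B via B→a b: +{a}
  C via C→B: +{a}
  C via C→b: +{b}
  S via S→A C: +{b}
  S: {b}  A: {b}  B: {a}  C: {a,b}
pass 2:
  A via A→C a: +{a}
  S via S→A C: +{a}
  S: {a,b}  A: {a,b}  B: {a}  C: {a,b}
pass 3: (stable)
  S: {a,b}  A: {a,b}  B: {a}  C: {a,b}

FOLLOW iteration:
initialize: $ ∈ FOLLOW(S)
iter 1:
  A→C a: FOLLOW(C) ⊇ FIRST(a) = {a}; new: +{a}
  A→S b: FOLLOW(S) ⊇ FIRST(b) = {b}; new: +{b}
  C→B: FOLLOW(B) ⊇ FOLLOW(C) ⊇ {a}; new: +{a}
  S→A C: FOLLOW(A) ⊇ FIRST(C) = {a,b}; new: +{a,b}
  S→A C: FOLLOW(C) ⊇ FOLLOW(S) ⊇ {$,b}; new: +{$,b}
  FOLLOW[S]={$,b}  FOLLOW[A]={a,b}  FOLLOW[B]={a}  FOLLOW[C]={$,a,b}
iter 2:
  C→B: FOLLOW(B) ⊇ FOLLOW(C) ⊇ {$,a,b}; new: +{$,b}
  FOLLOW[S]={$,b}  FOLLOW[A]={a,b}  FOLLOW[B]={$,a,b}  FOLLOW[C]={$,a,b}
iter 3: — fixpoint
  FOLLOW[S]={$,b}  FOLLOW[A]={a,b}  FOLLOW[B]={$,a,b}  FOLLOW[C]={$,a,b}

FOLLOW(S) = ["$", "b"]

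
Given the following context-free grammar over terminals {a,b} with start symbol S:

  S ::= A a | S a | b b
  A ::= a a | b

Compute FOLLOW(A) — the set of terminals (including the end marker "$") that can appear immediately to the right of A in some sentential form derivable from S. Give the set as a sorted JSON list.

FIRST sets, iterate to fixpoint:
iter 1:
  A via A→a a: +{a}
  A via A→b: +{b}
  S via S→A a: +{a,b}
  S: {a,b}  A: {a,b}
iter 2: (no change)
  S: {a,b}  A: {a,b}

FOLLOW iteration:
seed FOLLOW(S) with $
iter 1:
  S→A a: FOLLOW(A) ⊇ FIRST(a) = {a}; new: +{a}
  S→S a: FOLLOW(S) ⊇ FIRST(a) = {a}; new: +{a}
  FOLLOW(S)={$,a}  FOLLOW(A)={a}
iter 2: — fixpoint
  FOLLOW(S)={$,a}  FOLLOW(A)={a}

FOLLOW(A) = ["a"]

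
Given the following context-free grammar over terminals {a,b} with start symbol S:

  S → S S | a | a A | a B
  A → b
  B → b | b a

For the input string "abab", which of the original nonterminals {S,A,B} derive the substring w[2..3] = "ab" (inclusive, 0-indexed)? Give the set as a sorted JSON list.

Convert to CNF:
  S -> S S | T1 A | T1 B | a
  A -> b
  B -> T0 T1 | b
  T0 -> b
  T1 -> a

CYK fill — only the sub-triangle for w[2..3]:
  [2..2]={S,T1}  "a"  orig:{S}
  [3..3]={A,B,T0}  "b"  orig:{A,B}
  [2..3]={S}  "ab"

Original NTs in T[2,3] deriving "ab": ["S"]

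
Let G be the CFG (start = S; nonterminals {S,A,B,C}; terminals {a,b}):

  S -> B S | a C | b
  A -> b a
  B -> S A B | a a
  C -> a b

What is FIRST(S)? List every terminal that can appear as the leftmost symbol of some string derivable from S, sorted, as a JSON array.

FIRST sets, iterate to fixpoint:
round 1:
  A via A→b a: +{b}
  B via B→a a: +{a}
  C via C→a b: +{a}
  S via S→B S: +{a}
  S via S→b: +{b}
  FIRST[S]={a,b}  FIRST[A]={b}  FIRST[B]={a}  FIRST[C]={a}
round 2:
  B via B→S A B: +{b}
  FIRST[S]={a,b}  FIRST[A]={b}  FIRST[B]={a,b}  FIRST[C]={a}
round 3: (no change)
  FIRST[S]={a,b}  FIRST[A]={b}  FIRST[B]={a,b}  FIRST[C]={a}

FIRST(S) = ["a", "b"]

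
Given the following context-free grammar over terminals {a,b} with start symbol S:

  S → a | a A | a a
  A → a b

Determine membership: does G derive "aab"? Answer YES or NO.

CNF form of G:
  S -> T0 A | T0 T0 | a
  A -> T0 T1
  T0 -> a
  T1 -> b

CYK table (by increasing span):
  cell(0,0) a: {S,T0}  orig:{S}
  cell(1,1) a: {S,T0}  orig:{S}
  cell(2,2) b: {T1}  orig:{}
  cell(0,1) aa: {S}
  cell(1,2) ab: {A}
  cell(0,2) aab: {S}

S ∈ T[0,2] ⇒ YES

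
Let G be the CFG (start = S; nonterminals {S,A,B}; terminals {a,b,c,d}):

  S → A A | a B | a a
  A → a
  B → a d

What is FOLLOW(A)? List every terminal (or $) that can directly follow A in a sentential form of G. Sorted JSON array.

Compute FIRST by fixpoint:
[1]
  A via A→a: +{a}
  B via B→a d: +{a}
  S via S→A A: +{a}
  S: {a}  A: {a}  B: {a}
[2] (stable)
  S: {a}  A: {a}  B: {a}

Compute FOLLOW by fixpoint:
seed FOLLOW(S) with $
pass 1:
  S→A A: FOLLOW(A) ⊇ FIRST(A) = {a}; new: +{a}
  S→A A: FOLLOW(A) ⊇ FOLLOW(S) ⊇ {$}; new: +{$}
  S→a B: FOLLOW(B) ⊇ FOLLOW(S) ⊇ {$}; new: +{$}
  S: {$}  A: {$,a}  B: {$}
pass 2: — fixpoint
  S: {$}  A: {$,a}  B: {$}

FOLLOW(A) = ["$", "a"]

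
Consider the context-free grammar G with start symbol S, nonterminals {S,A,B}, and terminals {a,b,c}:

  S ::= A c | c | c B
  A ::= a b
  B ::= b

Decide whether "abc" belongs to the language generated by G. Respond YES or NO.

Convert to CNF:
  S -> A T2 | T2 B | c
  A -> T0 T1
  B -> b
  T0 -> a
  T1 -> b
  T2 -> c

Fill CYK table bottom-up:
  T[0,0] 'a' = {T0}  orig:{}
  T[1,1] 'b' = {B,T1}  orig:{B}
  T[2,2] 'c' = {S,T2}  orig:{S}
  T[0,1] 'ab' = {A}
  T[1,2] 'bc' = ∅
  T[0,2] 'abc' = {S}

S ∈ T[0,2] ⇒ YES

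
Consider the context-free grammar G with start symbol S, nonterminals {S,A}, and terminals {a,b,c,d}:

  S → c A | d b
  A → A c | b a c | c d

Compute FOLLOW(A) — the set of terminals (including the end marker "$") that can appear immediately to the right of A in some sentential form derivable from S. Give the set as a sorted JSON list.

Compute FIRST by fixpoint:
[1]
  A via A→b a c: +{b}
  A via A→c d: +{c}
  S via S→c A: +{c}
  S via S→d b: +{d}
  FIRST(S)={c,d}  FIRST(A)={b,c}
[2] (stable)
  FIRST(S)={c,d}  FIRST(A)={b,c}

Compute FOLLOW by fixpoint:
seed FOLLOW(S) with $
pass 1:
  A→A c: FOLLOW(A) ⊇ FIRST(c) = {c}; new: +{c}
  S→c A: FOLLOW(A) ⊇ FOLLOW(S) ⊇ {$}; new: +{$}
  FOLLOW[S]={$}  FOLLOW[A]={$,c}
pass 2: (stable)
  FOLLOW[S]={$}  FOLLOW[A]={$,c}

FOLLOW(A) = ["$", "c"]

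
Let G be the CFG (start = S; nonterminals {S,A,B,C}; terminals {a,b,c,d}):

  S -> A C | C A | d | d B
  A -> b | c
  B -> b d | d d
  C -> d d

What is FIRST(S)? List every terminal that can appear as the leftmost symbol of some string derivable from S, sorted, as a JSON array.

FIRST sets, iterate to fixpoint:
pass 1:
  A via A→b: +{b}
  A via A→c: +{c}
  B via B→b d: +{b}
  B via B→d d: +{d}
  C via C→d d: +{d}
  S via S→A C: +{b,c}
  S via S→C A: +{d}
  FIRST(S)={b,c,d}  FIRST(A)={b,c}  FIRST(B)={b,d}  FIRST(C)={d}
pass 2: (stable)
  FIRST(S)={b,c,d}  FIRST(A)={b,c}  FIRST(B)={b,d}  FIRST(C)={d}

FIRST(S) = ["b", "c", "d"]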